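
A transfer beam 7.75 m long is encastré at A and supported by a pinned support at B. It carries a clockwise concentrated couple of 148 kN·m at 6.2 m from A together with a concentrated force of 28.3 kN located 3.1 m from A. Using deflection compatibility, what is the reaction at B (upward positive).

R_B = 33.39 kN

Take the reaction at B as the redundant and release it; the primary structure is a cantilever fixed at A.
Downward deflection at the released point B due to the loads:
  clockwise couple 148 at a = 6.2: M₀a(2L − a)/(2EI) = 4267/EI
  point load 28.3 at a = 3.1: Pa²(3L − a)/(6EI) = 913.3/EI
  δ_0 = 5180/EI
Tip deflection under a unit load at B: L³/(3EI) = 155.2/EI.
The prop prevents deflection at B: R_B = δ_0/δ_{BB} = 5180/155.2 = 33.39 kN.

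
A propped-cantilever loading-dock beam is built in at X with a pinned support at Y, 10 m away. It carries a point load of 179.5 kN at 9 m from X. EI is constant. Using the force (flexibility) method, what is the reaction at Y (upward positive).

Release the roller at Y. Primary structure: cantilever fixed at X.
Downward deflection at the released point Y due to the loads:
  point load 179.5 at a = 9: Pa²(3L − a)/(6EI) = 50888/EI
Tip deflection under a unit load at Y: L³/(3EI) = 333.3/EI.
The prop prevents deflection at Y: R_Y = δ_0/δ_{YY} = 50888/333.3 = 152.7 kN.

R_Y = 152.7 kN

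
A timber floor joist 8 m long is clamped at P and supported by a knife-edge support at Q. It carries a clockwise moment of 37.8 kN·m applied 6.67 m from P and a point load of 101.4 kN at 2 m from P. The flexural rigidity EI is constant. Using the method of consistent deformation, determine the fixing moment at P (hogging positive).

M_P = 115.8 kN·m

Remove the prop at Q; the released (primary) structure is a cantilever built in at P.
Free-end deflection of the primary structure under the applied loading (downward +):
  clockwise couple 37.8 at a = 6.67: M₀a(2L − a)/(2EI) = 1176/EI
  point load 101.4 at a = 2: Pa²(3L − a)/(6EI) = 1487/EI
  δ_0 = 2663/EI
Tip deflection under a unit load at Q: L³/(3EI) = 170.7/EI.
Compatibility at Q: δ_0 − R_Q·δ_{QQ} = 0, so R_Q = 2663/170.7 = 15.61 kN.
Moment equilibrium about P: M_P = Σ(load moments about P) − R_Q·L = 240.6 − 15.61×8 = 115.8 kN·m.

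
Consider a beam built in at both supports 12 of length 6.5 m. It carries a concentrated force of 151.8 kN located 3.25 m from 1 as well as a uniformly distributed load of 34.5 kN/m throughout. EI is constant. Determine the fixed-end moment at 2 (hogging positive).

Take the two fixed-end moments M_1, M_2 as redundants; the released structure is the simple span 12.
On the primary (simply-supported) span, the end slopes from the loading are:
  at 1: point load 151.8 at a = 3.25: Pab(L + b)/(6LEI) = 400.8/EI
  at 2: point load 151.8 at a = 3.25: Pab(L + a)/(6LEI) = 400.8/EI
  at 1: UDL 34.5: wL³/(24EI) = 394.8/EI
  at 2: UDL 34.5: wL³/(24EI) = 394.8/EI
  θ_10 = 795.6/EI,  θ_20 = 795.6/EI
Flexibility coefficients: a unit moment at one end gives L/(3EI) there and L/(6EI) at the far end, so f₁₁ = f₂₂ = 2.167/EI and f₁₂ = f₂₁ = 1.083/EI.
Compatibility — zero rotation at each built-in end:
  2.167 M_1 + 1.083 M_2 = 795.6
  1.083 M_1 + 2.167 M_2 = 795.6
Solving the pair gives M_1 = 244.8 kN·m and M_2 = 244.8 kN·m (hogging).

M_2 = 244.8 kN·m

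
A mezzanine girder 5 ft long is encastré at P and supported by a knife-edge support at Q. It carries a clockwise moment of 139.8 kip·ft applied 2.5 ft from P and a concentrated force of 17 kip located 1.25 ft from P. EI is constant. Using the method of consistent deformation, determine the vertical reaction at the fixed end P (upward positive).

R_P = -15.92 kip

Choose R_Q as the redundant. The primary structure is the cantilever fixed at P.
Downward deflection at the released point Q due to the loads:
  clockwise couple 139.8 at a = 2.5: M₀a(2L − a)/(2EI) = 1311/EI
  point load 17 at a = 1.25: Pa²(3L − a)/(6EI) = 60.87/EI
  δ_0 = 1371/EI
Flexibility coefficient — unit upward force at Q: δ_{QQ} = L³/(3EI) = 41.67/EI.
The prop prevents deflection at Q: R_Q = δ_0/δ_{QQ} = 1371/41.67 = 32.92 kip.
Vertical equilibrium: R_P = ΣP − R_Q = 17 − 32.92 = -15.92 kip.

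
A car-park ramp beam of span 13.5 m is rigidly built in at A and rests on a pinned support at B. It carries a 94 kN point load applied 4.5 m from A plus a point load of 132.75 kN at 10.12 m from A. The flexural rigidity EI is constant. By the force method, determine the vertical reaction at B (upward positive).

R_B = 97.86 kN

Choose R_B as the redundant. The primary structure is the cantilever fixed at A.
Free-end deflection of the primary structure under the applied loading (downward +):
  point load 94 at a = 4.5: Pa²(3L − a)/(6EI) = 11421/EI
  point load 132.75 at a = 10.12: Pa²(3L − a)/(6EI) = 68839/EI
  δ_0 = 80260/EI
Flexibility coefficient — unit upward force at B: δ_{BB} = L³/(3EI) = 820.1/EI.
The prop prevents deflection at B: R_B = δ_0/δ_{BB} = 80260/820.1 = 97.86 kN.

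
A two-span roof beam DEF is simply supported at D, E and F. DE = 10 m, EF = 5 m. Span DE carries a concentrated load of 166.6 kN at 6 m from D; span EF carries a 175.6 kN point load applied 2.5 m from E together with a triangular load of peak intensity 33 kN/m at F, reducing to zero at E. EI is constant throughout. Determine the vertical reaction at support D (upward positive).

Release continuity at E by inserting a hinge; the redundant is the internal moment M_E. The primary structure is two simply-supported spans DE and EF.
End slopes at the hinge E, treating each span as simply supported:
  span DE: point load 166.6 at a = 6: Pab(L + a)/(6LEI) = 1066/EI
  span EF: point load 175.6 at a = 2.5: Pab(L + b)/(6LEI) = 274.4/EI
  span EF: triangular load, peak 33: 7w₀L³/(360EI) = 80.21/EI
  relative rotation θ_0 = (1066 + 354.6)/EI = 1421/EI
A unit hogging moment at E produces rotation L₁/(3EI) + L₂/(3EI) = 5/EI.
Compatibility: M_E·(L₁+L₂)/(3EI) = θ_0, giving M_E = 284.2 kN·m (hogging).
Span DE, ΣM about D with M_E applied at E: R_E^{DE}·10 = 999.6 + 284.2, so R_E^{DE} = 128.4 kN and R_D = 166.6 − 128.4 = 38.22 kN.

R_D = 38.22 kN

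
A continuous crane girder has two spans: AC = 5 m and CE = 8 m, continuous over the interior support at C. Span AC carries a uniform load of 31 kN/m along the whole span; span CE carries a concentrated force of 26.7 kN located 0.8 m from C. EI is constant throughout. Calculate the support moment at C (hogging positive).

Insert a hinge at C; M_C is the redundant, and each span becomes simply supported.
End slopes at the hinge C, treating each span as simply supported:
  span AC: UDL 31: wL³/(24EI) = 161.5/EI
  span CE: point load 26.7 at a = 0.8: Pab(L + b)/(6LEI) = 48.7/EI
  relative rotation θ_0 = (161.5 + 48.7)/EI = 210.2/EI
A unit hogging moment at C produces rotation L₁/(3EI) + L₂/(3EI) = 4.333/EI.
Compatibility: M_C·(L₁+L₂)/(3EI) = θ_0, giving M_C = 48.5 kN·m (hogging).

M_C = 48.5 kN·m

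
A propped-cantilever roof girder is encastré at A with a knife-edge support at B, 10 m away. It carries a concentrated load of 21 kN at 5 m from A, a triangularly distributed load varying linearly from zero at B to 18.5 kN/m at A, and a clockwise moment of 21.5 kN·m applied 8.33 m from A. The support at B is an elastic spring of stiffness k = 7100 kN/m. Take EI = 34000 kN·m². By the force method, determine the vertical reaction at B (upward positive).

R_B = 27.8 kN

Remove the prop at B; the released (primary) structure is a cantilever built in at A.
Deflection at B on the released cantilever, summing each load's contribution:
  point load 21 at a = 5: Pa²(3L − a)/(6EI) = 2188/EI
  triangular load, peak 18.5 at the fixed end: w₀L⁴/(30EI) = 6167/EI
  clockwise couple 21.5 at a = 8.33: M₀a(2L − a)/(2EI) = 1045/EI
  δ_0 = 9399/EI
Flexibility coefficient — unit upward force at B: δ_{BB} = L³/(3EI) = 333.3/EI.
With EI = 34000 kN·m²: δ_0 = 0.27645 m and δ_{BB} = 0.009804 m/kN.
Compatibility — the spring shortens by R_B/k under the reaction it provides: δ_0 − R_B·δ_{BB} = R_B/k. With 1/k = 0.000141 m/kN, R_B = δ_0 / (δ_{BB} + 1/k) = 0.27645 / (0.009804 + 0.000141) = 27.8 kN.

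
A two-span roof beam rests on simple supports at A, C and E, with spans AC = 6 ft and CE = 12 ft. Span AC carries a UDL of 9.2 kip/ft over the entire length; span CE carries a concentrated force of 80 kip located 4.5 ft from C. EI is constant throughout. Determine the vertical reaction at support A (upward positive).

R_A = 4.987 kip

Take M_C as the redundant. Released structure: two simple spans AC and CE with a hinge at C.
End slopes at the hinge C, treating each span as simply supported:
  span AC: UDL 9.2: wL³/(24EI) = 82.8/EI
  span CE: point load 80 at a = 4.5: Pab(L + b)/(6LEI) = 731.2/EI
  relative rotation θ_0 = (82.8 + 731.2)/EI = 814/EI
A unit hogging moment at C produces rotation L₁/(3EI) + L₂/(3EI) = 6/EI.
Slope continuity at C: θ_0 = M_C·6/EI, so M_C = 814/6 = 135.7 kip·ft (hogging).
Span AC, ΣM about A with M_C applied at C: R_C^{AC}·6 = 165.6 + 135.7, so R_C^{AC} = 50.21 kip and R_A = 55.2 − 50.21 = 4.987 kip.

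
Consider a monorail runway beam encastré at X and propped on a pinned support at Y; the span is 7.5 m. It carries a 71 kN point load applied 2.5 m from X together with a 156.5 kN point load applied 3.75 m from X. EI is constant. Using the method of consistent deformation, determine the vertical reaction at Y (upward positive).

Choose R_Y as the redundant. The primary structure is the cantilever fixed at X.
Primary-structure tip deflection at Y by superposition:
  point load 71 at a = 2.5: Pa²(3L − a)/(6EI) = 1479/EI
  point load 156.5 at a = 3.75: Pa²(3L − a)/(6EI) = 6877/EI
  δ_0 = 8357/EI
Tip deflection under a unit load at Y: L³/(3EI) = 140.6/EI.
The prop prevents deflection at Y: R_Y = δ_0/δ_{YY} = 8357/140.6 = 59.42 kN.

R_Y = 59.42 kN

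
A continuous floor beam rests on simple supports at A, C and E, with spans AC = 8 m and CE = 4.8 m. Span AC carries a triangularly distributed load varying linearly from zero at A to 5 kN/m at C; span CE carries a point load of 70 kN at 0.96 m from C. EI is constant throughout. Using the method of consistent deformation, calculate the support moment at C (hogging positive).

Insert a hinge at C; M_C is the redundant, and each span becomes simply supported.
Rotations at C on the released spans (each span's end-slope, ×1/EI):
  span AC: triangular load, peak 5: w₀L³/(45EI) = 56.89/EI
  span CE: point load 70 at a = 0.96: Pab(L + b)/(6LEI) = 77.41/EI
  relative rotation θ_0 = (56.89 + 77.41)/EI = 134.3/EI
A unit hogging moment at C produces rotation L₁/(3EI) + L₂/(3EI) = 4.267/EI.
Slope continuity at C: θ_0 = M_C·4.267/EI, so M_C = 134.3/4.267 = 31.48 kN·m (hogging).

M_C = 31.48 kN·m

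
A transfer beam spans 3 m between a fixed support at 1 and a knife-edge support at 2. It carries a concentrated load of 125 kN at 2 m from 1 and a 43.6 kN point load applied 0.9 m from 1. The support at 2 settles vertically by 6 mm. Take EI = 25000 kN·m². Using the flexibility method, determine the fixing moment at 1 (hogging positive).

Choose R_2 as the redundant. The primary structure is the cantilever fixed at 1.
Deflection at 2 on the released cantilever, summing each load's contribution:
  point load 125 at a = 2: Pa²(3L − a)/(6EI) = 583.3/EI
  point load 43.6 at a = 0.9: Pa²(3L − a)/(6EI) = 47.68/EI
  δ_0 = 631/EI
Flexibility coefficient — unit upward force at 2: δ_{22} = L³/(3EI) = 9/EI.
With EI = 25000 kN·m²: δ_0 = 0.02524 m and δ_{22} = 0.00036 m/kN.
Compatibility — the beam at 2 must follow the support down by 0.006 m: δ_0 − R_2·δ_{22} = 0.006, so R_2 = (0.02524 − 0.006)/0.00036 = 53.45 kN.
Moment equilibrium about 1: M_1 = Σ(load moments about 1) − R_2·L = 289.2 − 53.45×3 = 128.9 kN·m.

M_1 = 128.9 kN·m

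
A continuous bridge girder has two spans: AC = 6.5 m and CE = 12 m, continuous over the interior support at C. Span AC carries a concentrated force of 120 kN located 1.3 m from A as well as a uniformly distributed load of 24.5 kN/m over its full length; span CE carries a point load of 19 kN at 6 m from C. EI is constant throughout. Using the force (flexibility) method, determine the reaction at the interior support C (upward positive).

Insert a hinge at C; M_C is the redundant, and each span becomes simply supported.
Rotations at C on the released spans (each span's end-slope, ×1/EI):
  span AC: point load 120 at a = 1.3: Pab(L + a)/(6LEI) = 162.2/EI
  span AC: UDL 24.5: wL³/(24EI) = 280.3/EI
  span CE: point load 19 at a = 6: Pab(L + b)/(6LEI) = 171/EI
  relative rotation θ_0 = (442.6 + 171)/EI = 613.6/EI
A unit hogging moment at C produces rotation L₁/(3EI) + L₂/(3EI) = 6.167/EI.
Slope continuity at C: θ_0 = M_C·6.167/EI, so M_C = 613.6/6.167 = 99.5 kN·m (hogging).
Span AC, ΣM about A with M_C applied at C: R_C^{AC}·6.5 = 673.6 + 99.5, so R_C^{AC} = 118.9 kN and R_A = 279.2 − 118.9 = 160.3 kN.
Span CE, ΣM about E: R_C^{CE}·12 = 114 + 99.5, so R_C^{CE} = 17.79 kN and R_E = 19 − 17.79 = 1.208 kN.
R_C = 118.9 + 17.79 = 136.7 kN.

R_C = 136.7 kN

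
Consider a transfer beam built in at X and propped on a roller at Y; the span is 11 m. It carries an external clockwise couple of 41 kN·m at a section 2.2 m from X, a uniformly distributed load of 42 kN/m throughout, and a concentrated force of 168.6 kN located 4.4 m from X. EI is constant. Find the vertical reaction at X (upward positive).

Remove the prop at Y; the released (primary) structure is a cantilever built in at X.
Primary-structure tip deflection at Y by superposition:
  clockwise couple 41 at a = 2.2: M₀a(2L − a)/(2EI) = 893/EI
  UDL 42: wL⁴/(8EI) = 76865/EI
  point load 168.6 at a = 4.4: Pa²(3L − a)/(6EI) = 15559/EI
  δ_0 = 93317/EI
Tip deflection under a unit load at Y: L³/(3EI) = 443.7/EI.
Compatibility at Y: δ_0 − R_Y·δ_{YY} = 0, so R_Y = 93317/443.7 = 210.3 kN.
Vertical equilibrium: R_X = ΣP − R_Y = 630.6 − 210.3 = 420.3 kN.

R_X = 420.3 kN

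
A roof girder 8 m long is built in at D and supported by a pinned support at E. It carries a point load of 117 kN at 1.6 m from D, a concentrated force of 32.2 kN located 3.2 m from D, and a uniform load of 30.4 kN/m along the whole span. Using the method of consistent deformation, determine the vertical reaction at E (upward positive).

R_E = 104.4 kN

Take the reaction at E as the redundant and release it; the primary structure is a cantilever fixed at D.
Downward deflection at the released point E due to the loads:
  point load 117 at a = 1.6: Pa²(3L − a)/(6EI) = 1118/EI
  point load 32.2 at a = 3.2: Pa²(3L − a)/(6EI) = 1143/EI
  UDL 30.4: wL⁴/(8EI) = 15565/EI
  δ_0 = 17826/EI
Tip deflection under a unit load at E: L³/(3EI) = 170.7/EI.
Compatibility at E: δ_0 − R_E·δ_{EE} = 0, so R_E = 17826/170.7 = 104.4 kN.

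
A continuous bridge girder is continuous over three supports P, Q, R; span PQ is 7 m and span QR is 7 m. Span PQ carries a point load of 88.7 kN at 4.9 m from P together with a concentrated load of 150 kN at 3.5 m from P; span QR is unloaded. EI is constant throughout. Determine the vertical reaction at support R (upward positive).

Insert a hinge at Q; M_Q is the redundant, and each span becomes simply supported.
Rotations at Q on the released spans (each span's end-slope, ×1/EI):
  span PQ: point load 88.7 at a = 4.9: Pab(L + a)/(6LEI) = 258.6/EI
  span PQ: point load 150 at a = 3.5: Pab(L + a)/(6LEI) = 459.4/EI
  relative rotation θ_0 = (718 + 0)/EI = 718/EI
A unit hogging moment at Q produces rotation L₁/(3EI) + L₂/(3EI) = 4.667/EI.
Compatibility: M_Q·(L₁+L₂)/(3EI) = θ_0, giving M_Q = 153.9 kN·m (hogging).
Span QR, ΣM about R: R_Q^{QR}·7 = 0 + 153.9, so R_Q^{QR} = 21.98 kN and R_R = 0 − 21.98 = -21.98 kN.

R_R = -21.98 kN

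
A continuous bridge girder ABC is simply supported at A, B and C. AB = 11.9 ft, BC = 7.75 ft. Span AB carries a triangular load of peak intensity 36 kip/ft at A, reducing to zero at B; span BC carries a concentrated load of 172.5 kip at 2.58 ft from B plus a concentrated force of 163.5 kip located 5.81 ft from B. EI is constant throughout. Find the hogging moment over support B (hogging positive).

Release continuity at B by inserting a hinge; the redundant is the internal moment M_B. The primary structure is two simply-supported spans AB and BC.
Discontinuity in slope at B on the released structure — sum the simple-span end rotations:
  span AB: triangular load, peak 36: 7w₀L³/(360EI) = 1180/EI
  span BC: point load 172.5 at a = 2.58: Pab(L + b)/(6LEI) = 639.3/EI
  span BC: point load 163.5 at a = 5.81: Pab(L + b)/(6LEI) = 384/EI
  relative rotation θ_0 = (1180 + 1023)/EI = 2203/EI
A unit hogging moment at B produces rotation L₁/(3EI) + L₂/(3EI) = 6.55/EI.
Slope continuity at B: θ_0 = M_B·6.55/EI, so M_B = 2203/6.55 = 336.3 kip·ft (hogging).

M_B = 336.3 kip·ft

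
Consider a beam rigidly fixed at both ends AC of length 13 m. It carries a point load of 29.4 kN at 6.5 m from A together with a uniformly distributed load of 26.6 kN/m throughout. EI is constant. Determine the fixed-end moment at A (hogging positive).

M_A = 422.4 kN·m

Take the two fixed-end moments M_A, M_C as redundants; the released structure is the simple span AC.
Simple-span end rotations at A and C under the given loads:
  at A: point load 29.4 at a = 6.5: Pab(L + b)/(6LEI) = 310.5/EI
  at C: point load 29.4 at a = 6.5: Pab(L + a)/(6LEI) = 310.5/EI
  at A: UDL 26.6: wL³/(24EI) = 2435/EI
  at C: UDL 26.6: wL³/(24EI) = 2435/EI
  θ_A0 = 2746/EI,  θ_C0 = 2746/EI
Flexibility coefficients: a unit moment at one end gives L/(3EI) there and L/(6EI) at the far end, so f₁₁ = f₂₂ = 4.333/EI and f₁₂ = f₂₁ = 2.167/EI.
Compatibility — zero rotation at each built-in end:
  4.333 M_A + 2.167 M_C = 2746
  2.167 M_A + 4.333 M_C = 2746
Solving the pair gives M_A = 422.4 kN·m and M_C = 422.4 kN·m (hogging).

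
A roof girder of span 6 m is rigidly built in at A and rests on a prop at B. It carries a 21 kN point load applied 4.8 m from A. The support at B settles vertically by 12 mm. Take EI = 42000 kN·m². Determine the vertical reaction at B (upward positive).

Release the roller at B. Primary structure: cantilever fixed at A.
Free-end deflection of the primary structure under the applied loading (downward +):
  point load 21 at a = 4.8: Pa²(3L − a)/(6EI) = 1064/EI
Tip deflection under a unit load at B: L³/(3EI) = 72/EI.
With EI = 42000 kN·m²: δ_0 = 0.025344 m and δ_{BB} = 0.001714 m/kN.
Compatibility — the beam at B must follow the support down by 0.012 m: δ_0 − R_B·δ_{BB} = 0.012, so R_B = (0.025344 − 0.012)/0.001714 = 7.784 kN.

R_B = 7.784 kN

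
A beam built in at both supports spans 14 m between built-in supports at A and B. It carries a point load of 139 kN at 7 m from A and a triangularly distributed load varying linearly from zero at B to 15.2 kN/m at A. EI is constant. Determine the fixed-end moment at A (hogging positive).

Release both end moments; the primary structure is a simply-supported span AB with redundants M_A and M_B.
Simple-span end rotations at A and B under the given loads:
  at A: point load 139 at a = 7: Pab(L + b)/(6LEI) = 1703/EI
  at B: point load 139 at a = 7: Pab(L + a)/(6LEI) = 1703/EI
  at A: triangular load, peak 15.2: w₀L³/(45EI) = 926.9/EI
  at B: triangular load, peak 15.2: 7w₀L³/(360EI) = 811/EI
  θ_A0 = 2630/EI,  θ_B0 = 2514/EI
Flexibility coefficients: a unit moment at one end gives L/(3EI) there and L/(6EI) at the far end, so f₁₁ = f₂₂ = 4.667/EI and f₁₂ = f₂₁ = 2.333/EI.
Compatibility — zero rotation at each built-in end:
  4.667 M_A + 2.333 M_B = 2630
  2.333 M_A + 4.667 M_B = 2514
Solving the pair gives M_A = 392.2 kN·m and M_B = 342.6 kN·m (hogging).

M_A = 392.2 kN·m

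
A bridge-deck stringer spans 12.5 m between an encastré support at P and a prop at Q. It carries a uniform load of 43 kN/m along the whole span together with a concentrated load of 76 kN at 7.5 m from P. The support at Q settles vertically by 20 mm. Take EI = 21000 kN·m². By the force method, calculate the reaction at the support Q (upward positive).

Release the roller at Q. Primary structure: cantilever fixed at P.
Deflection at Q on the released cantilever, summing each load's contribution:
  UDL 43: wL⁴/(8EI) = 131226/EI
  point load 76 at a = 7.5: Pa²(3L − a)/(6EI) = 21375/EI
  δ_0 = 152601/EI
Tip deflection under a unit load at Q: L³/(3EI) = 651/EI.
With EI = 21000 kN·m²: δ_0 = 7.2667 m and δ_{QQ} = 0.031002 m/kN.
Compatibility — the beam at Q must follow the support down by 0.02 m: δ_0 − R_Q·δ_{QQ} = 0.02, so R_Q = (7.2667 − 0.02)/0.031002 = 233.7 kN.

R_Q = 233.7 kN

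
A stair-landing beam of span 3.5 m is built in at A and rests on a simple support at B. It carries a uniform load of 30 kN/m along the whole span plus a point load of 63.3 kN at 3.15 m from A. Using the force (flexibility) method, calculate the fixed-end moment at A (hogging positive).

M_A = 56.9 kN·m

Take the reaction at B as the redundant and release it; the primary structure is a cantilever fixed at A.
Primary-structure tip deflection at B by superposition:
  UDL 30: wL⁴/(8EI) = 562.7/EI
  point load 63.3 at a = 3.15: Pa²(3L − a)/(6EI) = 769.4/EI
  δ_0 = 1332/EI
Flexibility coefficient — unit upward force at B: δ_{BB} = L³/(3EI) = 14.29/EI.
Compatibility at B: δ_0 − R_B·δ_{BB} = 0, so R_B = 1332/14.29 = 93.21 kN.
Moment equilibrium about A: M_A = Σ(load moments about A) − R_B·L = 383.1 − 93.21×3.5 = 56.9 kN·m.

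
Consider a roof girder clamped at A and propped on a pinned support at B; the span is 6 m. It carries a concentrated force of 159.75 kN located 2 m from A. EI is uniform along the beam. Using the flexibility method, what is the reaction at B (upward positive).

R_B = 23.67 kN

Remove the prop at B; the released (primary) structure is a cantilever built in at A.
Free-end deflection of the primary structure under the applied loading (downward +):
  point load 159.75 at a = 2: Pa²(3L − a)/(6EI) = 1704/EI
Flexibility coefficient — unit upward force at B: δ_{BB} = L³/(3EI) = 72/EI.
The prop prevents deflection at B: R_B = δ_0/δ_{BB} = 1704/72 = 23.67 kN.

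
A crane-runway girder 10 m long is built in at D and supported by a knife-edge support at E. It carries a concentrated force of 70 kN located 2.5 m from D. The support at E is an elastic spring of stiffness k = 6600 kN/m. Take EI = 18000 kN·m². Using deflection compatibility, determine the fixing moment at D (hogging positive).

M_D = 115.3 kN·m

Choose R_E as the redundant. The primary structure is the cantilever fixed at D.
Primary-structure tip deflection at E by superposition:
  point load 70 at a = 2.5: Pa²(3L − a)/(6EI) = 2005/EI
Tip deflection under a unit load at E: L³/(3EI) = 333.3/EI.
With EI = 18000 kN·m²: δ_0 = 0.1114 m and δ_{EE} = 0.018519 m/kN.
Compatibility — the spring shortens by R_E/k under the reaction it provides: δ_0 − R_E·δ_{EE} = R_E/k. With 1/k = 0.000152 m/kN, R_E = δ_0 / (δ_{EE} + 1/k) = 0.1114 / (0.018519 + 0.000152) = 5.967 kN.
Moment equilibrium about D: M_D = Σ(load moments about D) − R_E·L = 175 − 5.967×10 = 115.3 kN·m.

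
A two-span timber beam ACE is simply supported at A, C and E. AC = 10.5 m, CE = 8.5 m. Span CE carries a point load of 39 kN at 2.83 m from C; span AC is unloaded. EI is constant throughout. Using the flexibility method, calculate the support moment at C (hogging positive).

M_C = 27.45 kN·m

Release continuity at C by inserting a hinge; the redundant is the internal moment M_C. The primary structure is two simply-supported spans AC and CE.
Discontinuity in slope at C on the released structure — sum the simple-span end rotations:
  span CE: point load 39 at a = 2.83: Pab(L + b)/(6LEI) = 173.9/EI
  relative rotation θ_0 = (0 + 173.9)/EI = 173.9/EI
A unit hogging moment at C produces rotation L₁/(3EI) + L₂/(3EI) = 6.333/EI.
Slope continuity at C: θ_0 = M_C·6.333/EI, so M_C = 173.9/6.333 = 27.45 kN·m (hogging).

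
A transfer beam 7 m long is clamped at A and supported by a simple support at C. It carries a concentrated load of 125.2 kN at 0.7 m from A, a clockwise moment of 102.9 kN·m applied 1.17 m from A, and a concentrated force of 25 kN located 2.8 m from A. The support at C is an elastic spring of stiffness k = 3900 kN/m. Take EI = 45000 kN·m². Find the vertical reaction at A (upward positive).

Take the reaction at C as the redundant and release it; the primary structure is a cantilever fixed at A.
Primary-structure tip deflection at C by superposition:
  point load 125.2 at a = 0.7: Pa²(3L − a)/(6EI) = 207.6/EI
  clockwise couple 102.9 at a = 1.17: M₀a(2L − a)/(2EI) = 772.3/EI
  point load 25 at a = 2.8: Pa²(3L − a)/(6EI) = 594.5/EI
  δ_0 = 1574/EI
Flexibility coefficient — unit upward force at C: δ_{CC} = L³/(3EI) = 114.3/EI.
With EI = 45000 kN·m²: δ_0 = 0.034987 m and δ_{CC} = 0.002541 m/kN.
Compatibility — the spring shortens by R_C/k under the reaction it provides: δ_0 − R_C·δ_{CC} = R_C/k. With 1/k = 0.000256 m/kN, R_C = δ_0 / (δ_{CC} + 1/k) = 0.034987 / (0.002541 + 0.000256) = 12.51 kN.
Vertical equilibrium: R_A = ΣP − R_C = 150.2 − 12.51 = 137.7 kN.

R_A = 137.7 kN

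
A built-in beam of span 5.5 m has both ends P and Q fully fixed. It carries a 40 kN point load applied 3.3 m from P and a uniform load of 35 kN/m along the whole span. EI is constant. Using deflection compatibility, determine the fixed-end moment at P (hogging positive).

Take the two fixed-end moments M_P, M_Q as redundants; the released structure is the simple span PQ.
Simple-span end rotations at P and Q under the given loads:
  at P: point load 40 at a = 3.3: Pab(L + b)/(6LEI) = 67.76/EI
  at Q: point load 40 at a = 3.3: Pab(L + a)/(6LEI) = 77.44/EI
  at P: UDL 35: wL³/(24EI) = 242.6/EI
  at Q: UDL 35: wL³/(24EI) = 242.6/EI
  θ_P0 = 310.4/EI,  θ_Q0 = 320.1/EI
Flexibility coefficients: a unit moment at one end gives L/(3EI) there and L/(6EI) at the far end, so f₁₁ = f₂₂ = 1.833/EI and f₁₂ = f₂₁ = 0.9167/EI.
Compatibility — zero rotation at each built-in end:
  1.833 M_P + 0.9167 M_Q = 310.4
  0.9167 M_P + 1.833 M_Q = 320.1
Solving the pair gives M_P = 109.3 kN·m and M_Q = 119.9 kN·m (hogging).

M_P = 109.3 kN·m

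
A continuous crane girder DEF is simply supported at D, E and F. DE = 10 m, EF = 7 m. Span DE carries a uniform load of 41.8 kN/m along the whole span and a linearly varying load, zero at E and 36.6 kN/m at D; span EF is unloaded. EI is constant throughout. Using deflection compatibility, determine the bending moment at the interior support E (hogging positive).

Release continuity at E by inserting a hinge; the redundant is the internal moment M_E. The primary structure is two simply-supported spans DE and EF.
Discontinuity in slope at E on the released structure — sum the simple-span end rotations:
  span DE: UDL 41.8: wL³/(24EI) = 1742/EI
  span DE: triangular load, peak 36.6: 7w₀L³/(360EI) = 711.7/EI
  relative rotation θ_0 = (2453 + 0)/EI = 2453/EI
A unit hogging moment at E produces rotation L₁/(3EI) + L₂/(3EI) = 5.667/EI.
Slope continuity at E: θ_0 = M_E·5.667/EI, so M_E = 2453/5.667 = 432.9 kN·m (hogging).

M_E = 432.9 kN·m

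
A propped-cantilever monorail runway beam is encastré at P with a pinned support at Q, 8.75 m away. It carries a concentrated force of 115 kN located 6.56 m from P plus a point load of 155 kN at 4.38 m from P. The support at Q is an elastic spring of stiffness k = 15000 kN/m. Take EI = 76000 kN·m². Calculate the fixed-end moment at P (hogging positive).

M_P = 395.8 kN·m

Take the reaction at Q as the redundant and release it; the primary structure is a cantilever fixed at P.
Free-end deflection of the primary structure under the applied loading (downward +):
  point load 115 at a = 6.56: Pa²(3L − a)/(6EI) = 16241/EI
  point load 155 at a = 4.38: Pa²(3L − a)/(6EI) = 10839/EI
  δ_0 = 27079/EI
Tip deflection under a unit load at Q: L³/(3EI) = 223.3/EI.
With EI = 76000 kN·m²: δ_0 = 0.35631 m and δ_{QQ} = 0.002938 m/kN.
Compatibility — the spring shortens by R_Q/k under the reaction it provides: δ_0 − R_Q·δ_{QQ} = R_Q/k. With 1/k = 0.000067 m/kN, R_Q = δ_0 / (δ_{QQ} + 1/k) = 0.35631 / (0.002938 + 0.000067) = 118.6 kN.
Moment equilibrium about P: M_P = Σ(load moments about P) − R_Q·L = 1433 − 118.6×8.75 = 395.8 kN·m.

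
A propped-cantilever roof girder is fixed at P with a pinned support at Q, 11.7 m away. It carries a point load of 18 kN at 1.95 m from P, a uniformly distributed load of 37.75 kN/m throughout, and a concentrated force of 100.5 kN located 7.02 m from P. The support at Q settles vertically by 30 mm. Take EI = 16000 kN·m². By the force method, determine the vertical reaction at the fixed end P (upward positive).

R_P = 351.3 kN

Remove the prop at Q; the released (primary) structure is a cantilever built in at P.
Downward deflection at the released point Q due to the loads:
  point load 18 at a = 1.95: Pa²(3L − a)/(6EI) = 378.2/EI
  UDL 37.75: wL⁴/(8EI) = 88424/EI
  point load 100.5 at a = 7.02: Pa²(3L − a)/(6EI) = 23179/EI
  δ_0 = 111981/EI
Tip deflection under a unit load at Q: L³/(3EI) = 533.9/EI.
With EI = 16000 kN·m²: δ_0 = 6.9988 m and δ_{QQ} = 0.033367 m/kN.
Compatibility — the beam at Q must follow the support down by 0.03 m: δ_0 − R_Q·δ_{QQ} = 0.03, so R_Q = (6.9988 − 0.03)/0.033367 = 208.9 kN.
Vertical equilibrium: R_P = ΣP − R_Q = 560.2 − 208.9 = 351.3 kN.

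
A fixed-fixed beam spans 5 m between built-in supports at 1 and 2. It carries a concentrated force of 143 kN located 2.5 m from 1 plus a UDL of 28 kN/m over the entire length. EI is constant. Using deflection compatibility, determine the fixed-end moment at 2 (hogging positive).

M_2 = 147.7 kN·m

Take the two fixed-end moments M_1, M_2 as redundants; the released structure is the simple span 12.
Simple-span end rotations at 1 and 2 under the given loads:
  at 1: point load 143 at a = 2.5: Pab(L + b)/(6LEI) = 223.4/EI
  at 2: point load 143 at a = 2.5: Pab(L + a)/(6LEI) = 223.4/EI
  at 1: UDL 28: wL³/(24EI) = 145.8/EI
  at 2: UDL 28: wL³/(24EI) = 145.8/EI
  θ_10 = 369.3/EI,  θ_20 = 369.3/EI
Flexibility coefficients: a unit moment at one end gives L/(3EI) there and L/(6EI) at the far end, so f₁₁ = f₂₂ = 1.667/EI and f₁₂ = f₂₁ = 0.8333/EI.
Compatibility — zero rotation at each built-in end:
  1.667 M_1 + 0.8333 M_2 = 369.3
  0.8333 M_1 + 1.667 M_2 = 369.3
Solving the pair gives M_1 = 147.7 kN·m and M_2 = 147.7 kN·m (hogging).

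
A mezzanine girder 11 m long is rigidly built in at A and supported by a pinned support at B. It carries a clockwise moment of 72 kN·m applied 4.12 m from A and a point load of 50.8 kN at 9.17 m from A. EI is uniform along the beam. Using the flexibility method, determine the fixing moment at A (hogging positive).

Release the roller at B. Primary structure: cantilever fixed at A.
Downward deflection at the released point B due to the loads:
  clockwise couple 72 at a = 4.12: M₀a(2L − a)/(2EI) = 2652/EI
  point load 50.8 at a = 9.17: Pa²(3L − a)/(6EI) = 16966/EI
  δ_0 = 19618/EI
Tip deflection under a unit load at B: L³/(3EI) = 443.7/EI.
Compatibility at B: δ_0 − R_B·δ_{BB} = 0, so R_B = 19618/443.7 = 44.22 kN.
Moment equilibrium about A: M_A = Σ(load moments about A) − R_B·L = 537.8 − 44.22×11 = 51.44 kN·m.

M_A = 51.44 kN·m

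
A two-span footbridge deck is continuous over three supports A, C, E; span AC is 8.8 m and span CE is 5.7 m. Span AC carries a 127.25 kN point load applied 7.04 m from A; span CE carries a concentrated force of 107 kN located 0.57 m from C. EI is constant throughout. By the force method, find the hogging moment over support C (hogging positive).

M_C = 118.4 kN·m

Release continuity at C by inserting a hinge; the redundant is the internal moment M_C. The primary structure is two simply-supported spans AC and CE.
End slopes at the hinge C, treating each span as simply supported:
  span AC: point load 127.25 at a = 7.04: Pab(L + a)/(6LEI) = 473/EI
  span CE: point load 107 at a = 0.57: Pab(L + b)/(6LEI) = 99.08/EI
  relative rotation θ_0 = (473 + 99.08)/EI = 572.1/EI
A unit hogging moment at C produces rotation L₁/(3EI) + L₂/(3EI) = 4.833/EI.
Compatibility: M_C·(L₁+L₂)/(3EI) = θ_0, giving M_C = 118.4 kN·m (hogging).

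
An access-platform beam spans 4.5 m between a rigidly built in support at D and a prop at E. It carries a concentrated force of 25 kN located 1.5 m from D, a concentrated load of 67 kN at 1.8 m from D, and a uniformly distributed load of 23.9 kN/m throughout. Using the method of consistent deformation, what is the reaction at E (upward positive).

Take the reaction at E as the redundant and release it; the primary structure is a cantilever fixed at D.
Free-end deflection of the primary structure under the applied loading (downward +):
  point load 25 at a = 1.5: Pa²(3L − a)/(6EI) = 112.5/EI
  point load 67 at a = 1.8: Pa²(3L − a)/(6EI) = 423.3/EI
  UDL 23.9: wL⁴/(8EI) = 1225/EI
  δ_0 = 1761/EI
Tip deflection under a unit load at E: L³/(3EI) = 30.38/EI.
Compatibility at E: δ_0 − R_E·δ_{EE} = 0, so R_E = 1761/30.38 = 57.97 kN.

R_E = 57.97 kN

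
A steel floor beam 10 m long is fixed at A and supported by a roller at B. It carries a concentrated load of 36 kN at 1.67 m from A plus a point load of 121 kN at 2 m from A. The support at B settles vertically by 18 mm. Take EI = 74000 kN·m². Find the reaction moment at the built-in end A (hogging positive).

Choose R_B as the redundant. The primary structure is the cantilever fixed at A.
Primary-structure tip deflection at B by superposition:
  point load 36 at a = 1.67: Pa²(3L − a)/(6EI) = 474.1/EI
  point load 121 at a = 2: Pa²(3L − a)/(6EI) = 2259/EI
  δ_0 = 2733/EI
Tip deflection under a unit load at B: L³/(3EI) = 333.3/EI.
With EI = 74000 kN·m²: δ_0 = 0.036929 m and δ_{BB} = 0.004505 m/kN.
Compatibility — the beam at B must follow the support down by 0.018 m: δ_0 − R_B·δ_{BB} = 0.018, so R_B = (0.036929 − 0.018)/0.004505 = 4.202 kN.
Moment equilibrium about A: M_A = Σ(load moments about A) − R_B·L = 302.1 − 4.202×10 = 260.1 kN·m.

M_A = 260.1 kN·m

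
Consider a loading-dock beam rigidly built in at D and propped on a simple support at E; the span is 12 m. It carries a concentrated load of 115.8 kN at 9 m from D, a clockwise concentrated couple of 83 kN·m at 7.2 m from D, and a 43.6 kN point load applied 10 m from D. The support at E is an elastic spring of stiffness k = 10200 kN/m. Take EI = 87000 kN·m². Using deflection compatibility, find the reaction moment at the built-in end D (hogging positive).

Choose R_E as the redundant. The primary structure is the cantilever fixed at D.
Deflection at E on the released cantilever, summing each load's contribution:
  point load 115.8 at a = 9: Pa²(3L − a)/(6EI) = 42209/EI
  clockwise couple 83 at a = 7.2: M₀a(2L − a)/(2EI) = 5020/EI
  point load 43.6 at a = 10: Pa²(3L − a)/(6EI) = 18893/EI
  δ_0 = 66122/EI
Flexibility coefficient — unit upward force at E: δ_{EE} = L³/(3EI) = 576/EI.
With EI = 87000 kN·m²: δ_0 = 0.76003 m and δ_{EE} = 0.006621 m/kN.
Compatibility — the spring shortens by R_E/k under the reaction it provides: δ_0 − R_E·δ_{EE} = R_E/k. With 1/k = 0.000098 m/kN, R_E = δ_0 / (δ_{EE} + 1/k) = 0.76003 / (0.006621 + 0.000098) = 113.1 kN.
Moment equilibrium about D: M_D = Σ(load moments about D) − R_E·L = 1561 − 113.1×12 = 203.8 kN·m.

M_D = 203.8 kN·m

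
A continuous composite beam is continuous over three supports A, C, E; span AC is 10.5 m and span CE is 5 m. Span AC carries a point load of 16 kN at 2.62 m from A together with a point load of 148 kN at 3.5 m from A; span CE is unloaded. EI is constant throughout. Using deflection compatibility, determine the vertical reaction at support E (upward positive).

R_E = -33.85 kN

Take M_C as the redundant. Released structure: two simple spans AC and CE with a hinge at C.
Rotations at C on the released spans (each span's end-slope, ×1/EI):
  span AC: point load 16 at a = 2.62: Pab(L + a)/(6LEI) = 68.79/EI
  span AC: point load 148 at a = 3.5: Pab(L + a)/(6LEI) = 805.8/EI
  relative rotation θ_0 = (874.6 + 0)/EI = 874.6/EI
A unit hogging moment at C produces rotation L₁/(3EI) + L₂/(3EI) = 5.167/EI.
Slope continuity at C: θ_0 = M_C·5.167/EI, so M_C = 874.6/5.167 = 169.3 kN·m (hogging).
Span CE, ΣM about E: R_C^{CE}·5 = 0 + 169.3, so R_C^{CE} = 33.85 kN and R_E = 0 − 33.85 = -33.85 kN.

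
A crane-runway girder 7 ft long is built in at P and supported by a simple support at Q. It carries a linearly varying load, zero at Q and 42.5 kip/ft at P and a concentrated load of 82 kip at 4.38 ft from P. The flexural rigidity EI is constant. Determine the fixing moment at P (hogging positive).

Remove the prop at Q; the released (primary) structure is a cantilever built in at P.
Downward deflection at the released point Q due to the loads:
  triangular load, peak 42.5 at the fixed end: w₀L⁴/(30EI) = 3401/EI
  point load 82 at a = 4.38: Pa²(3L − a)/(6EI) = 4358/EI
  δ_0 = 7759/EI
Flexibility coefficient — unit upward force at Q: δ_{QQ} = L³/(3EI) = 114.3/EI.
Compatibility at Q: δ_0 − R_Q·δ_{QQ} = 0, so R_Q = 7759/114.3 = 67.86 kip.
Moment equilibrium about P: M_P = Σ(load moments about P) − R_Q·L = 706.2 − 67.86×7 = 231.2 kip·ft.

M_P = 231.2 kip·ft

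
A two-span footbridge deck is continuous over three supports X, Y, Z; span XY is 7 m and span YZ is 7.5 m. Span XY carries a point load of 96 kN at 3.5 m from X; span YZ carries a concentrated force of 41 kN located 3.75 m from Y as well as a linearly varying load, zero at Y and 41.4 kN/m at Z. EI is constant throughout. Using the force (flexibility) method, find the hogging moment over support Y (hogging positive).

Release continuity at Y by inserting a hinge; the redundant is the internal moment M_Y. The primary structure is two simply-supported spans XY and YZ.
Discontinuity in slope at Y on the released structure — sum the simple-span end rotations:
  span XY: point load 96 at a = 3.5: Pab(L + a)/(6LEI) = 294/EI
  span YZ: point load 41 at a = 3.75: Pab(L + b)/(6LEI) = 144.1/EI
  span YZ: triangular load, peak 41.4: 7w₀L³/(360EI) = 339.6/EI
  relative rotation θ_0 = (294 + 483.8)/EI = 777.8/EI
A unit hogging moment at Y produces rotation L₁/(3EI) + L₂/(3EI) = 4.833/EI.
Slope continuity at Y: θ_0 = M_Y·4.833/EI, so M_Y = 777.8/4.833 = 160.9 kN·m (hogging).

M_Y = 160.9 kN·m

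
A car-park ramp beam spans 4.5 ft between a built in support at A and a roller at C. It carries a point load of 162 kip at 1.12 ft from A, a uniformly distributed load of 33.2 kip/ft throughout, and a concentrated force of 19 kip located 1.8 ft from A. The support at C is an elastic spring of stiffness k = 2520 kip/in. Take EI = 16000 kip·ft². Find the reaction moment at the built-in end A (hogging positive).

Release the roller at C. Primary structure: cantilever fixed at A.
Deflection at C on the released cantilever, summing each load's contribution:
  point load 162 at a = 1.12: Pa²(3L − a)/(6EI) = 419.3/EI
  UDL 33.2: wL⁴/(8EI) = 1702/EI
  point load 19 at a = 1.8: Pa²(3L − a)/(6EI) = 120/EI
  δ_0 = 2241/EI
Flexibility coefficient — unit upward force at C: δ_{CC} = L³/(3EI) = 30.38/EI.
With EI = 16000 kip·ft²: δ_0 = 0.14007 ft and δ_{CC} = 0.001898 ft/kip.
Compatibility — the spring shortens by R_C/k under the reaction it provides: δ_0 − R_C·δ_{CC} = R_C/k. With 1/k = 1/(2520×12) ft/kip = 0.000033 ft/kip, R_C = δ_0 / (δ_{CC} + 1/k) = 0.14007 / (0.001898 + 0.000033) = 72.52 kip.
Moment equilibrium about A: M_A = Σ(load moments about A) − R_C·L = 551.8 − 72.52×4.5 = 225.5 kip·ft.

M_A = 225.5 kip·ft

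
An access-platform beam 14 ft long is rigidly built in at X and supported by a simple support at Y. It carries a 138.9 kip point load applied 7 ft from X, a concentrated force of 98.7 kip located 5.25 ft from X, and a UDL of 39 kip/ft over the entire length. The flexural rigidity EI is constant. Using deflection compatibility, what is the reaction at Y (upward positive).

Take the reaction at Y as the redundant and release it; the primary structure is a cantilever fixed at X.
Primary-structure tip deflection at Y by superposition:
  point load 138.9 at a = 7: Pa²(3L − a)/(6EI) = 39702/EI
  point load 98.7 at a = 5.25: Pa²(3L − a)/(6EI) = 16663/EI
  UDL 39: wL⁴/(8EI) = 187278/EI
  δ_0 = 243643/EI
Flexibility coefficient — unit upward force at Y: δ_{YY} = L³/(3EI) = 914.7/EI.
Compatibility at Y: δ_0 − R_Y·δ_{YY} = 0, so R_Y = 243643/914.7 = 266.4 kip.

R_Y = 266.4 kip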